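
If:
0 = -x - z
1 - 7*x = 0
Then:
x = 1/7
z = -1/7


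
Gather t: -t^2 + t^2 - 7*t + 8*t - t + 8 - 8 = 0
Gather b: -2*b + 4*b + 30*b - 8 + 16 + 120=32*b + 128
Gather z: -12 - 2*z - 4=-2*z - 16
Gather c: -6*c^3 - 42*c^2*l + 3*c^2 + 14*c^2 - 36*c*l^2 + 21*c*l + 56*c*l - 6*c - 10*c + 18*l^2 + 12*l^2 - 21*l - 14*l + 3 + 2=-6*c^3 + c^2*(17 - 42*l) + c*(-36*l^2 + 77*l - 16) + 30*l^2 - 35*l + 5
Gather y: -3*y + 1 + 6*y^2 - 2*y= 6*y^2 - 5*y + 1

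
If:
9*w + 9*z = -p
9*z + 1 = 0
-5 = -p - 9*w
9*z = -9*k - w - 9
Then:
No Solution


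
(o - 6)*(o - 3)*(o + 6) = o^3 - 3*o^2 - 36*o + 108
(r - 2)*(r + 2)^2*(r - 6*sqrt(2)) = r^4 - 6*sqrt(2)*r^3 + 2*r^3 - 12*sqrt(2)*r^2 - 4*r^2 - 8*r + 24*sqrt(2)*r + 48*sqrt(2)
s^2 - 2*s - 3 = (s - 3)*(s + 1)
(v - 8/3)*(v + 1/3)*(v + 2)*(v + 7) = v^4 + 20*v^3/3 - 71*v^2/9 - 122*v/3 - 112/9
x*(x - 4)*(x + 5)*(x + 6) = x^4 + 7*x^3 - 14*x^2 - 120*x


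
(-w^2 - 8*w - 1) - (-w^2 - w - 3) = 2 - 7*w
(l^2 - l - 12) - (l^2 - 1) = -l - 11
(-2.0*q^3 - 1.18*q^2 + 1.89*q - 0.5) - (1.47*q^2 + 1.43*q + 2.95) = -2.0*q^3 - 2.65*q^2 + 0.46*q - 3.45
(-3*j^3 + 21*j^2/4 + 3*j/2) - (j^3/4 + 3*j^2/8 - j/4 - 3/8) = -13*j^3/4 + 39*j^2/8 + 7*j/4 + 3/8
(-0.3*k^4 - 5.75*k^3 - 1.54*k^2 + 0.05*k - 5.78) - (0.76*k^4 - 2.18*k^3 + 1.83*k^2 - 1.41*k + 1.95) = -1.06*k^4 - 3.57*k^3 - 3.37*k^2 + 1.46*k - 7.73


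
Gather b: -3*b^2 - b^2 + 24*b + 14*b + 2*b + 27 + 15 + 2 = -4*b^2 + 40*b + 44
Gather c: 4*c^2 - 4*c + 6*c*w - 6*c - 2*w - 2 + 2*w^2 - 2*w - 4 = 4*c^2 + c*(6*w - 10) + 2*w^2 - 4*w - 6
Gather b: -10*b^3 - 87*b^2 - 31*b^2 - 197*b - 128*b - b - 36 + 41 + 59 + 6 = -10*b^3 - 118*b^2 - 326*b + 70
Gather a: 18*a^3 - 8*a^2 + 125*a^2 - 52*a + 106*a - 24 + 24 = 18*a^3 + 117*a^2 + 54*a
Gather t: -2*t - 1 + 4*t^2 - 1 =4*t^2 - 2*t - 2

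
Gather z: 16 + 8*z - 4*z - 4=4*z + 12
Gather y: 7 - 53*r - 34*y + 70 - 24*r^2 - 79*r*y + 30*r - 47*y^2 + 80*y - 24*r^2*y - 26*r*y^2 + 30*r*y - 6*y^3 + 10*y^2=-24*r^2 - 23*r - 6*y^3 + y^2*(-26*r - 37) + y*(-24*r^2 - 49*r + 46) + 77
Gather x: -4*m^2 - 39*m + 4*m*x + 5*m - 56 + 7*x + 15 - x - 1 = -4*m^2 - 34*m + x*(4*m + 6) - 42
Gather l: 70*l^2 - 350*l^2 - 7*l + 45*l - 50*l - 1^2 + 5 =-280*l^2 - 12*l + 4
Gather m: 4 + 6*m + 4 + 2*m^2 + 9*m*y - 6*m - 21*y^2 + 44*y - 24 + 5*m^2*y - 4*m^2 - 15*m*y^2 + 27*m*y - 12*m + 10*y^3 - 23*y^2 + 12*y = m^2*(5*y - 2) + m*(-15*y^2 + 36*y - 12) + 10*y^3 - 44*y^2 + 56*y - 16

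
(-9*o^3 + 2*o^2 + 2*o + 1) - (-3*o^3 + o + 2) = -6*o^3 + 2*o^2 + o - 1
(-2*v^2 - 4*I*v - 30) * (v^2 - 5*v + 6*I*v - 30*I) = -2*v^4 + 10*v^3 - 16*I*v^3 - 6*v^2 + 80*I*v^2 + 30*v - 180*I*v + 900*I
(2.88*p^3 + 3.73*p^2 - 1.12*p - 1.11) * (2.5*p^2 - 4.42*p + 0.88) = 7.2*p^5 - 3.4046*p^4 - 16.7522*p^3 + 5.4578*p^2 + 3.9206*p - 0.9768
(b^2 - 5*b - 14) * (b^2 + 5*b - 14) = b^4 - 53*b^2 + 196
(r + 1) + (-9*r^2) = -9*r^2 + r + 1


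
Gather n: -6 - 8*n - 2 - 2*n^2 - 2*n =-2*n^2 - 10*n - 8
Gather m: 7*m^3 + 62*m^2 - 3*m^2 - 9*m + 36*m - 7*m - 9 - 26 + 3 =7*m^3 + 59*m^2 + 20*m - 32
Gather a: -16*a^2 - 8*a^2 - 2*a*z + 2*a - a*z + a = -24*a^2 + a*(3 - 3*z)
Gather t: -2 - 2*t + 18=16 - 2*t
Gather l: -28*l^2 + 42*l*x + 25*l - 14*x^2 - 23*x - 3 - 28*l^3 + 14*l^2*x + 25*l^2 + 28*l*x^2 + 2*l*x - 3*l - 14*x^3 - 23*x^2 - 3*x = -28*l^3 + l^2*(14*x - 3) + l*(28*x^2 + 44*x + 22) - 14*x^3 - 37*x^2 - 26*x - 3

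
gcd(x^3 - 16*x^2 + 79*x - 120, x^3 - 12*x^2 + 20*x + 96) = x - 8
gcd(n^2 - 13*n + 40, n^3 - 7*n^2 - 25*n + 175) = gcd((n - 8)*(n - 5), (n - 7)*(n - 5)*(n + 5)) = n - 5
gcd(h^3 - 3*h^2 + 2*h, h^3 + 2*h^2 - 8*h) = h^2 - 2*h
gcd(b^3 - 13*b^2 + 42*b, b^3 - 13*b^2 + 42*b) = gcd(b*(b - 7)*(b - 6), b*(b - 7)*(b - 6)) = b^3 - 13*b^2 + 42*b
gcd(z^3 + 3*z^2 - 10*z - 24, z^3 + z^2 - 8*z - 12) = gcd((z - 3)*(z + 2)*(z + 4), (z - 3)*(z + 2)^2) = z^2 - z - 6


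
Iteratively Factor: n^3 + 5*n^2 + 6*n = (n)*(n^2 + 5*n + 6) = n*(n + 2)*(n + 3)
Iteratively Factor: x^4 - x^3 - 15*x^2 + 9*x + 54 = (x + 3)*(x^3 - 4*x^2 - 3*x + 18) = (x - 3)*(x + 3)*(x^2 - x - 6) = (x - 3)^2*(x + 3)*(x + 2)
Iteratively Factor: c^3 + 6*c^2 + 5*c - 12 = (c + 3)*(c^2 + 3*c - 4) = (c + 3)*(c + 4)*(c - 1)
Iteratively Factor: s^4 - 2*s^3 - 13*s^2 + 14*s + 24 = (s - 4)*(s^3 + 2*s^2 - 5*s - 6) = (s - 4)*(s + 1)*(s^2 + s - 6) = (s - 4)*(s - 2)*(s + 1)*(s + 3)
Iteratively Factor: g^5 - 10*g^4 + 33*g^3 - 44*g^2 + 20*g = (g - 5)*(g^4 - 5*g^3 + 8*g^2 - 4*g) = (g - 5)*(g - 1)*(g^3 - 4*g^2 + 4*g) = g*(g - 5)*(g - 1)*(g^2 - 4*g + 4) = g*(g - 5)*(g - 2)*(g - 1)*(g - 2)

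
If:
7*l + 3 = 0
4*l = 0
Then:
No Solution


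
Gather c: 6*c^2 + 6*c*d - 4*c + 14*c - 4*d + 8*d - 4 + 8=6*c^2 + c*(6*d + 10) + 4*d + 4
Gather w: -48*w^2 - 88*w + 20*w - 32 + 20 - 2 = -48*w^2 - 68*w - 14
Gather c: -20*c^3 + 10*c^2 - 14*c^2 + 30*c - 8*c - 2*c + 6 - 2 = -20*c^3 - 4*c^2 + 20*c + 4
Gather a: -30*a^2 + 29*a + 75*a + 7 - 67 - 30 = -30*a^2 + 104*a - 90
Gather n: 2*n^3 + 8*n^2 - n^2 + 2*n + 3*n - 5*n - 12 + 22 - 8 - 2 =2*n^3 + 7*n^2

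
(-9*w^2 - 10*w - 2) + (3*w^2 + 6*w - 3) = -6*w^2 - 4*w - 5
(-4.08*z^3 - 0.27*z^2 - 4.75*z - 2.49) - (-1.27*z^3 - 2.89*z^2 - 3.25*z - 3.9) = -2.81*z^3 + 2.62*z^2 - 1.5*z + 1.41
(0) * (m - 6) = 0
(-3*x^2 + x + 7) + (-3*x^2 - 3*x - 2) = -6*x^2 - 2*x + 5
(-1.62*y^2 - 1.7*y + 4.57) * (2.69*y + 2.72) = -4.3578*y^3 - 8.9794*y^2 + 7.6693*y + 12.4304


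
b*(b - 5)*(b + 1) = b^3 - 4*b^2 - 5*b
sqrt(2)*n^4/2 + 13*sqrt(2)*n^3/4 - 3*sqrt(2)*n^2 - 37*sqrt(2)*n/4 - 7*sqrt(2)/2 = (n - 2)*(n + 1/2)*(n + 7)*(sqrt(2)*n/2 + sqrt(2)/2)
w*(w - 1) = w^2 - w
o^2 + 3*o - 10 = (o - 2)*(o + 5)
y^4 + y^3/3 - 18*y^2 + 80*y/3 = y*(y - 8/3)*(y - 2)*(y + 5)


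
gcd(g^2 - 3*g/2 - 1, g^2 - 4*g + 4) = g - 2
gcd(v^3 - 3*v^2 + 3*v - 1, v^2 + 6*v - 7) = v - 1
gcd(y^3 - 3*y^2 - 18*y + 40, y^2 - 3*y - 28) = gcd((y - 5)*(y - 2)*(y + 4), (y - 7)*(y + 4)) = y + 4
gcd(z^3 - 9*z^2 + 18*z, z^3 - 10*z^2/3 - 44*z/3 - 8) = z - 6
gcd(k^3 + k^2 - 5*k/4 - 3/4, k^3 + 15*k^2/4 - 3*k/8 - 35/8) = k - 1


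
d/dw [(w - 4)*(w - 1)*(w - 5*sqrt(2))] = 3*w^2 - 10*sqrt(2)*w - 10*w + 4 + 25*sqrt(2)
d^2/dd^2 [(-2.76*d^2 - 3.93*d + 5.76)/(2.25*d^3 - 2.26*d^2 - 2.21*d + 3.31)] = (-27.945*d^6 - 119.37375*d^5 + 387.4797*d^4 - 232.521594*d^3 + 232.01442*d^2 - 261.164772*d + 24.466986)/(11.390625*d^9 - 34.32375*d^8 + 0.911924999999997*d^7 + 106.154549*d^6 - 101.883813*d^5 - 81.14958*d^4 + 162.35257*d^3 - 25.783245*d^2 - 72.638943*d + 36.264691)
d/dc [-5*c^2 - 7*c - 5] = -10*c - 7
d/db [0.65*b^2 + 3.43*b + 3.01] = 1.3*b + 3.43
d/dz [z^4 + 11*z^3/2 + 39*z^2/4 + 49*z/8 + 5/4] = 4*z^3 + 33*z^2/2 + 39*z/2 + 49/8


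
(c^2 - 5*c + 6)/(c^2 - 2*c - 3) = (c - 2)/(c + 1)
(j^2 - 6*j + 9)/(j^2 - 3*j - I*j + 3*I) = (j - 3)/(j - I)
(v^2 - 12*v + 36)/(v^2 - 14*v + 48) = (v - 6)/(v - 8)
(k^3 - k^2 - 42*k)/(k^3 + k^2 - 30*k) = (k - 7)/(k - 5)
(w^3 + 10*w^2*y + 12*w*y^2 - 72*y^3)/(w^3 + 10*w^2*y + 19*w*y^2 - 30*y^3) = (-w^2 - 4*w*y + 12*y^2)/(-w^2 - 4*w*y + 5*y^2)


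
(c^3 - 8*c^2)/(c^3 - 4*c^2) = (c - 8)/(c - 4)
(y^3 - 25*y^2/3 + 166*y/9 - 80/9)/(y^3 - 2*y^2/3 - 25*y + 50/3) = (y - 8/3)/(y + 5)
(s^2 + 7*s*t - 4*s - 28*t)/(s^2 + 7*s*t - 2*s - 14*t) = (s - 4)/(s - 2)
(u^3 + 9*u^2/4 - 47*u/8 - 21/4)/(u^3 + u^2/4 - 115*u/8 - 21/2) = (u - 2)/(u - 4)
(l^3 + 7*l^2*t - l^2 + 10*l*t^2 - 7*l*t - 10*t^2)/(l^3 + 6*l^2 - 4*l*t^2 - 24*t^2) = (-l^2 - 5*l*t + l + 5*t)/(-l^2 + 2*l*t - 6*l + 12*t)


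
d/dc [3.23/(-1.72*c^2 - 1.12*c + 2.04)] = (11.1112*c + 3.6176)/(1.72*c^2 + 1.12*c - 2.04)^2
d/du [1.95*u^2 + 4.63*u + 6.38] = 3.9*u + 4.63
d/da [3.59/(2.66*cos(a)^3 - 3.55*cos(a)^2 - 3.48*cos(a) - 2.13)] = (28.6482*cos(a)^2 - 25.489*cos(a) - 12.4932)*sin(a)/(-2.66*cos(a)^3 + 3.55*cos(a)^2 + 3.48*cos(a) + 2.13)^2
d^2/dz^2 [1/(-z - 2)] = -2/(z + 2)^3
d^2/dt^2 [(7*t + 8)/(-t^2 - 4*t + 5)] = 2*(-4*(t + 2)^2*(7*t + 8) + 3*(7*t + 12)*(t^2 + 4*t - 5))/(t^2 + 4*t - 5)^3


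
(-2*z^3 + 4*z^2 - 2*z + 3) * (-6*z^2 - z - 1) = 12*z^5 - 22*z^4 + 10*z^3 - 20*z^2 - z - 3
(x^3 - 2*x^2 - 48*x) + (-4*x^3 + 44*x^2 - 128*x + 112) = -3*x^3 + 42*x^2 - 176*x + 112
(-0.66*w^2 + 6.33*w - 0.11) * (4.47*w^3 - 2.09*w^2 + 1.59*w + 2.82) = -2.9502*w^5 + 29.6745*w^4 - 14.7708*w^3 + 8.4334*w^2 + 17.6757*w - 0.3102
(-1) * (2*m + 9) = -2*m - 9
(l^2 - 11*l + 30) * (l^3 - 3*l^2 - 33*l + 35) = l^5 - 14*l^4 + 30*l^3 + 308*l^2 - 1375*l + 1050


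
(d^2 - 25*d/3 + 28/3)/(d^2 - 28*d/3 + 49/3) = (3*d - 4)/(3*d - 7)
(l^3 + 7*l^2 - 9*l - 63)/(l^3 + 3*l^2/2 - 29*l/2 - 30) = 2*(l^2 + 4*l - 21)/(2*l^2 - 3*l - 20)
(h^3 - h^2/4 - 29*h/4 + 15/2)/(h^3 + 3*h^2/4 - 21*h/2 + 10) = (h + 3)/(h + 4)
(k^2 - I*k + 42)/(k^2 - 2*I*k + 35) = (k + 6*I)/(k + 5*I)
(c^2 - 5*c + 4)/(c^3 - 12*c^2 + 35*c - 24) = (c - 4)/(c^2 - 11*c + 24)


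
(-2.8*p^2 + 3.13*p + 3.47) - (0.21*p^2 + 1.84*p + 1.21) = -3.01*p^2 + 1.29*p + 2.26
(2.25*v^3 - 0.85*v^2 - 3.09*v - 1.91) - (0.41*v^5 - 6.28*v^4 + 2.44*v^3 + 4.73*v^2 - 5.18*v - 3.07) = -0.41*v^5 + 6.28*v^4 - 0.19*v^3 - 5.58*v^2 + 2.09*v + 1.16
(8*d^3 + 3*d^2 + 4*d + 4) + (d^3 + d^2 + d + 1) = 9*d^3 + 4*d^2 + 5*d + 5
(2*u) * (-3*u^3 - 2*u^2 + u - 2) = -6*u^4 - 4*u^3 + 2*u^2 - 4*u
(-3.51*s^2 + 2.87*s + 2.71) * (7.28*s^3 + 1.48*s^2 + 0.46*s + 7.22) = -25.5528*s^5 + 15.6988*s^4 + 22.3618*s^3 - 20.0112*s^2 + 21.968*s + 19.5662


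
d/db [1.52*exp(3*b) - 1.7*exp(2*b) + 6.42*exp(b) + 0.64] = (4.56*exp(2*b) - 3.4*exp(b) + 6.42)*exp(b)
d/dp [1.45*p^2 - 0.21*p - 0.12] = 2.9*p - 0.21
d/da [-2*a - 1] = -2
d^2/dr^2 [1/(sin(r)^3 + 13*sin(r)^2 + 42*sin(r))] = (-9*sin(r)^3 - 143*sin(r)^2 - 748*sin(r) - 1430 - 498/sin(r) + 3276/sin(r)^2 + 3528/sin(r)^3)/((sin(r) + 6)^3*(sin(r) + 7)^3)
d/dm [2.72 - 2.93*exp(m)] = -2.93*exp(m)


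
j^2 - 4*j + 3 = (j - 3)*(j - 1)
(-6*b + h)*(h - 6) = -6*b*h + 36*b + h^2 - 6*h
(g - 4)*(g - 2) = g^2 - 6*g + 8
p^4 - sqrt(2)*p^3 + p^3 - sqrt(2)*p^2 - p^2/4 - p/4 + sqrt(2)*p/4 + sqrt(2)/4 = (p - 1/2)*(p + 1/2)*(p + 1)*(p - sqrt(2))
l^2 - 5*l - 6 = (l - 6)*(l + 1)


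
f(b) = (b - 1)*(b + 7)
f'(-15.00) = -24.00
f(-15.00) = 128.00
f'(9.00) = 24.00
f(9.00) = 128.00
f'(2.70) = 11.40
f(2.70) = 16.49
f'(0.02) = 6.04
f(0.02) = -6.88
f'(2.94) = 11.88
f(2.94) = 19.28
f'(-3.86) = -1.72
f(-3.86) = -15.26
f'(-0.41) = 5.18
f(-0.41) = -9.29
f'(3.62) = 13.24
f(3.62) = 27.82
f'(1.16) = 8.32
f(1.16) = 1.31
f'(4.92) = 15.84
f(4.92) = 46.73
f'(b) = 2*b + 6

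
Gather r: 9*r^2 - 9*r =9*r^2 - 9*r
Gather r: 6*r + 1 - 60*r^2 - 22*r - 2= -60*r^2 - 16*r - 1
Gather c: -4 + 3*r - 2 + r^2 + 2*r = r^2 + 5*r - 6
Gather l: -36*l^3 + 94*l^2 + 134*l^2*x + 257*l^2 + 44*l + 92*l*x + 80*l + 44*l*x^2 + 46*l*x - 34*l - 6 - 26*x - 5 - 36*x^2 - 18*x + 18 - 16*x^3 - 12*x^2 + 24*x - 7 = -36*l^3 + l^2*(134*x + 351) + l*(44*x^2 + 138*x + 90) - 16*x^3 - 48*x^2 - 20*x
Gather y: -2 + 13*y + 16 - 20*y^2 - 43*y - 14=-20*y^2 - 30*y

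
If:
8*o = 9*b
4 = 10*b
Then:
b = 2/5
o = 9/20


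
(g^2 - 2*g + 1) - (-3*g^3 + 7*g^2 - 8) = 3*g^3 - 6*g^2 - 2*g + 9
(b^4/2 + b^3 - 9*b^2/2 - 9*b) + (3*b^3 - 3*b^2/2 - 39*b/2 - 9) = b^4/2 + 4*b^3 - 6*b^2 - 57*b/2 - 9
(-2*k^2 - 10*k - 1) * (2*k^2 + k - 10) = -4*k^4 - 22*k^3 + 8*k^2 + 99*k + 10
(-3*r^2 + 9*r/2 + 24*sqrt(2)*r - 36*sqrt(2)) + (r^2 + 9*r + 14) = -2*r^2 + 27*r/2 + 24*sqrt(2)*r - 36*sqrt(2) + 14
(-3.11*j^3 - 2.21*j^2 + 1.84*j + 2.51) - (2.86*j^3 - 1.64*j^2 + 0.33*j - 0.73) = -5.97*j^3 - 0.57*j^2 + 1.51*j + 3.24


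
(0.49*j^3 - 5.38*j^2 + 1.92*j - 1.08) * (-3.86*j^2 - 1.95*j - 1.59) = -1.8914*j^5 + 19.8113*j^4 + 2.3007*j^3 + 8.979*j^2 - 0.9468*j + 1.7172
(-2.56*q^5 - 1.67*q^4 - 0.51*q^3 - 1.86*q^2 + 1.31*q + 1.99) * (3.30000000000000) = -8.448*q^5 - 5.511*q^4 - 1.683*q^3 - 6.138*q^2 + 4.323*q + 6.567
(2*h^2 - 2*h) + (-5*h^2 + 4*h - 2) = -3*h^2 + 2*h - 2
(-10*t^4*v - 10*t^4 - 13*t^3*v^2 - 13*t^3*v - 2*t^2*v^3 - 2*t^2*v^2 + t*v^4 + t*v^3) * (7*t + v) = -70*t^5*v - 70*t^5 - 101*t^4*v^2 - 101*t^4*v - 27*t^3*v^3 - 27*t^3*v^2 + 5*t^2*v^4 + 5*t^2*v^3 + t*v^5 + t*v^4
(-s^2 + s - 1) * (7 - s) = s^3 - 8*s^2 + 8*s - 7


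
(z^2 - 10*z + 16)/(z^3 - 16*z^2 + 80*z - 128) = (z - 2)/(z^2 - 8*z + 16)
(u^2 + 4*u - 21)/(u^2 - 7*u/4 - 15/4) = 4*(u + 7)/(4*u + 5)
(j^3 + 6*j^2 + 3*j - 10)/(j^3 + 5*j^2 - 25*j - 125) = (j^2 + j - 2)/(j^2 - 25)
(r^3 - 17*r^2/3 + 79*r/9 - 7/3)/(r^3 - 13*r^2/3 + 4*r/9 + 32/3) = (9*r^2 - 24*r + 7)/(9*r^2 - 12*r - 32)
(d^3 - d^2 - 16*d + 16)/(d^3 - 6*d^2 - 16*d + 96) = (d - 1)/(d - 6)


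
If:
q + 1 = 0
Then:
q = -1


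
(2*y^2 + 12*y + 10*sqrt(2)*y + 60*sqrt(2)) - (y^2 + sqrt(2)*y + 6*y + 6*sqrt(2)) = y^2 + 6*y + 9*sqrt(2)*y + 54*sqrt(2)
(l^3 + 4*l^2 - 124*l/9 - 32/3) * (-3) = -3*l^3 - 12*l^2 + 124*l/3 + 32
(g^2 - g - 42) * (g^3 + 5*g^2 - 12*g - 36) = g^5 + 4*g^4 - 59*g^3 - 234*g^2 + 540*g + 1512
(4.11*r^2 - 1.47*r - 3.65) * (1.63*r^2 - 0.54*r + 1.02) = 6.6993*r^4 - 4.6155*r^3 - 0.963499999999999*r^2 + 0.4716*r - 3.723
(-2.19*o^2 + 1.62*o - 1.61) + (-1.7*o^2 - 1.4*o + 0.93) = -3.89*o^2 + 0.22*o - 0.68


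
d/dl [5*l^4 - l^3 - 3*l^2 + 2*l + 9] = 20*l^3 - 3*l^2 - 6*l + 2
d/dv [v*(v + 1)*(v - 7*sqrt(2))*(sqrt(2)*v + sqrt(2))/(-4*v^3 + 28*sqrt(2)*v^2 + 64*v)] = (-sqrt(2)*v^4 + 28*v^3 - 49*sqrt(2)*v^2 - 476*v + 64*sqrt(2)*v - 448 + 114*sqrt(2))/(4*(v^4 - 14*sqrt(2)*v^3 + 66*v^2 + 224*sqrt(2)*v + 256))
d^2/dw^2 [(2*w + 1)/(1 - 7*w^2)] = 14*(-28*w^2*(2*w + 1) + (6*w + 1)*(7*w^2 - 1))/(7*w^2 - 1)^3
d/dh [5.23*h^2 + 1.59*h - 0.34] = 10.46*h + 1.59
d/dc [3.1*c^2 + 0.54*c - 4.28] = 6.2*c + 0.54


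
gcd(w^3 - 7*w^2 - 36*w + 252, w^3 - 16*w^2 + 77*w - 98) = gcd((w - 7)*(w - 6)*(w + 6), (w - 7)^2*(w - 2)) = w - 7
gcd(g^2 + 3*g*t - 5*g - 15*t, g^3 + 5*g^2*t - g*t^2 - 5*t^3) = 1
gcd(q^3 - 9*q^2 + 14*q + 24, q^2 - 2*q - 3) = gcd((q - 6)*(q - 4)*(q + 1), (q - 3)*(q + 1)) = q + 1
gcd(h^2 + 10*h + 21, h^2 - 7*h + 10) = 1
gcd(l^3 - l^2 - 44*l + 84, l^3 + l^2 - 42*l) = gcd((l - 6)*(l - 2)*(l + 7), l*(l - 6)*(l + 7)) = l^2 + l - 42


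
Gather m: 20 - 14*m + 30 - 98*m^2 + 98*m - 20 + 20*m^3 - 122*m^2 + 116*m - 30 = 20*m^3 - 220*m^2 + 200*m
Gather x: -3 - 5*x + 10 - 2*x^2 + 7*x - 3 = -2*x^2 + 2*x + 4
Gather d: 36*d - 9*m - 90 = 36*d - 9*m - 90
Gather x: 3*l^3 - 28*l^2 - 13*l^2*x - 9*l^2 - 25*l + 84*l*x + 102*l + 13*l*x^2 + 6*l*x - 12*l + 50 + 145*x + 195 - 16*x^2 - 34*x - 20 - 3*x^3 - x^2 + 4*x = 3*l^3 - 37*l^2 + 65*l - 3*x^3 + x^2*(13*l - 17) + x*(-13*l^2 + 90*l + 115) + 225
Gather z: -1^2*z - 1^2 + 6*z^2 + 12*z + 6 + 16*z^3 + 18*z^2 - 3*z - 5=16*z^3 + 24*z^2 + 8*z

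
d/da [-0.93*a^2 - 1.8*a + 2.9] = -1.86*a - 1.8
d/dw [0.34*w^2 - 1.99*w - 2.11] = 0.68*w - 1.99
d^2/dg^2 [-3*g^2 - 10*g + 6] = -6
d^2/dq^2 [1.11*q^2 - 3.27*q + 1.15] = 2.22000000000000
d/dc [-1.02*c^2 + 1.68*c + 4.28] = 1.68 - 2.04*c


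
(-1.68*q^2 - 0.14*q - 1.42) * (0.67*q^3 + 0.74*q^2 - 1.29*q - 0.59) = -1.1256*q^5 - 1.337*q^4 + 1.1122*q^3 + 0.121*q^2 + 1.9144*q + 0.8378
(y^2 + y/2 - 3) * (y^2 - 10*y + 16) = y^4 - 19*y^3/2 + 8*y^2 + 38*y - 48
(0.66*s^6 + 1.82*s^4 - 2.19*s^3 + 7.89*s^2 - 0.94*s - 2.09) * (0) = 0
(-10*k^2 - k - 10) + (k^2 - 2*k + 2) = -9*k^2 - 3*k - 8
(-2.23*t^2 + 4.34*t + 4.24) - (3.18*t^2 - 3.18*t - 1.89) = -5.41*t^2 + 7.52*t + 6.13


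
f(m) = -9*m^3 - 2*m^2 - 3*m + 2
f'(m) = -27*m^2 - 4*m - 3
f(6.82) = -2966.42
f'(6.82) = -1286.11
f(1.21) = -20.50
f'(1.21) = -47.37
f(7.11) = -3355.26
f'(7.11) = -1396.35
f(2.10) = -96.47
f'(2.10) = -130.47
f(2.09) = -95.17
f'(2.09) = -129.30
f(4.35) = -789.71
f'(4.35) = -531.31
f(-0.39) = 3.40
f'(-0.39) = -5.55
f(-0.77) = 7.23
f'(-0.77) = -15.93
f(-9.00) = 6428.00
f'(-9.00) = -2154.00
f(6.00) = -2032.00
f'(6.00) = -999.00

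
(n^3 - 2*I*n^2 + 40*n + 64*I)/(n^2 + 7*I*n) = (n^3 - 2*I*n^2 + 40*n + 64*I)/(n*(n + 7*I))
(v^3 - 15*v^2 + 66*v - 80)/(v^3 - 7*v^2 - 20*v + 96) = (v^2 - 7*v + 10)/(v^2 + v - 12)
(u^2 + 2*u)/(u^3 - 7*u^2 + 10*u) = (u + 2)/(u^2 - 7*u + 10)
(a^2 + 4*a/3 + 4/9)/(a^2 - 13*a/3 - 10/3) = (a + 2/3)/(a - 5)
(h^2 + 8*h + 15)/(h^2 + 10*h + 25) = (h + 3)/(h + 5)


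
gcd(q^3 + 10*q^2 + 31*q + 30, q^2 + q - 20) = q + 5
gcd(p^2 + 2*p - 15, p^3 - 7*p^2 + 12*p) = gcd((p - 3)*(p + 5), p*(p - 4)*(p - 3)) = p - 3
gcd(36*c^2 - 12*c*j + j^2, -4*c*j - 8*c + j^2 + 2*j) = 1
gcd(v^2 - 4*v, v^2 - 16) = v - 4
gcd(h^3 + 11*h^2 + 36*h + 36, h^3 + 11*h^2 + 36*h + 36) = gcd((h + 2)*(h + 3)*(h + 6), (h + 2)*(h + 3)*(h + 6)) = h^3 + 11*h^2 + 36*h + 36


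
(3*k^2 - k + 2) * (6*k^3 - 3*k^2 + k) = 18*k^5 - 15*k^4 + 18*k^3 - 7*k^2 + 2*k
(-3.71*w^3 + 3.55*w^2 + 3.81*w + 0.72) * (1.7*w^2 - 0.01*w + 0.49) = -6.307*w^5 + 6.0721*w^4 + 4.6236*w^3 + 2.9254*w^2 + 1.8597*w + 0.3528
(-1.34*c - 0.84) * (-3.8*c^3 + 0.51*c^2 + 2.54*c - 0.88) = 5.092*c^4 + 2.5086*c^3 - 3.832*c^2 - 0.9544*c + 0.7392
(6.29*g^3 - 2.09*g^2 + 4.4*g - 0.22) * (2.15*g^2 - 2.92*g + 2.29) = 13.5235*g^5 - 22.8603*g^4 + 29.9669*g^3 - 18.1071*g^2 + 10.7184*g - 0.5038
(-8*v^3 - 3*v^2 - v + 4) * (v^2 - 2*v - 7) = -8*v^5 + 13*v^4 + 61*v^3 + 27*v^2 - v - 28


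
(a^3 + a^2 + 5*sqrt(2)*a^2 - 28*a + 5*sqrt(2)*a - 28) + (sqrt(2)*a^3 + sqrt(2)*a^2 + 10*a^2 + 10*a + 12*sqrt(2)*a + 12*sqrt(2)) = a^3 + sqrt(2)*a^3 + 6*sqrt(2)*a^2 + 11*a^2 - 18*a + 17*sqrt(2)*a - 28 + 12*sqrt(2)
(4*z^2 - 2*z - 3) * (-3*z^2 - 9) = -12*z^4 + 6*z^3 - 27*z^2 + 18*z + 27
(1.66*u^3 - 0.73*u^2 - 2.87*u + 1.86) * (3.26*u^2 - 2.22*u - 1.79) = 5.4116*u^5 - 6.065*u^4 - 10.707*u^3 + 13.7417*u^2 + 1.0081*u - 3.3294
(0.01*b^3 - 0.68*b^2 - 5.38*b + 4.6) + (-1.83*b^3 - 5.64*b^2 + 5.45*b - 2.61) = -1.82*b^3 - 6.32*b^2 + 0.0700000000000003*b + 1.99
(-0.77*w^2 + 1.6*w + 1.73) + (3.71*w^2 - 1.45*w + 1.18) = 2.94*w^2 + 0.15*w + 2.91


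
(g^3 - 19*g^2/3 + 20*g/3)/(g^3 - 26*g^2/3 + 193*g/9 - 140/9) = 3*g/(3*g - 7)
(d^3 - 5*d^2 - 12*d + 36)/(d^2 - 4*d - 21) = (d^2 - 8*d + 12)/(d - 7)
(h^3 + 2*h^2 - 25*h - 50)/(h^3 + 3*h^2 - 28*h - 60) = (h + 5)/(h + 6)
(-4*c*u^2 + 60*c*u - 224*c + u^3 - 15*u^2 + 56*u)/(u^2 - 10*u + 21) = (-4*c*u + 32*c + u^2 - 8*u)/(u - 3)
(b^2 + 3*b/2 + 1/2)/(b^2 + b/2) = (b + 1)/b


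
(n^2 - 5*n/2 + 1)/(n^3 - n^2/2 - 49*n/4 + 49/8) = 4*(n - 2)/(4*n^2 - 49)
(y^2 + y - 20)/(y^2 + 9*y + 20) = (y - 4)/(y + 4)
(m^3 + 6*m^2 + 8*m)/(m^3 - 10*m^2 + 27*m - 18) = m*(m^2 + 6*m + 8)/(m^3 - 10*m^2 + 27*m - 18)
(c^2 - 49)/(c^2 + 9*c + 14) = (c - 7)/(c + 2)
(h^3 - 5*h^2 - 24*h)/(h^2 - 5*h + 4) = h*(h^2 - 5*h - 24)/(h^2 - 5*h + 4)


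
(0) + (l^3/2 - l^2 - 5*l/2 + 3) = l^3/2 - l^2 - 5*l/2 + 3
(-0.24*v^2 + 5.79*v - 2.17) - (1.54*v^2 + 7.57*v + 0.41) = -1.78*v^2 - 1.78*v - 2.58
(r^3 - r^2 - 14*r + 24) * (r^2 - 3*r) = r^5 - 4*r^4 - 11*r^3 + 66*r^2 - 72*r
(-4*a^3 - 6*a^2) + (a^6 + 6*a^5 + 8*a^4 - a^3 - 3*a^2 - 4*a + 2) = a^6 + 6*a^5 + 8*a^4 - 5*a^3 - 9*a^2 - 4*a + 2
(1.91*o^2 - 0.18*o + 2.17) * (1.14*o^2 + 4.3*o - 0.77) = 2.1774*o^4 + 8.0078*o^3 + 0.2291*o^2 + 9.4696*o - 1.6709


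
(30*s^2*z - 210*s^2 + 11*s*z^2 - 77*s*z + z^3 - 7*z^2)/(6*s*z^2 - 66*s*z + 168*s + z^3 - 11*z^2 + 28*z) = (5*s + z)/(z - 4)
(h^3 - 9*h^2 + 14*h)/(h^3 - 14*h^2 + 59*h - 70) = h/(h - 5)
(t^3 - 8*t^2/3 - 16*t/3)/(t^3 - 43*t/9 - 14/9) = 3*t*(-3*t^2 + 8*t + 16)/(-9*t^3 + 43*t + 14)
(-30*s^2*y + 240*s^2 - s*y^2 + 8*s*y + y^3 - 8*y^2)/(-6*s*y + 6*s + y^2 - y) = (5*s*y - 40*s + y^2 - 8*y)/(y - 1)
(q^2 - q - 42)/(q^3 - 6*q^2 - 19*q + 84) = (q + 6)/(q^2 + q - 12)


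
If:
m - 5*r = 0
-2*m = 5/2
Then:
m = -5/4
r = -1/4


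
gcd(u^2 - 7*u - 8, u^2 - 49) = 1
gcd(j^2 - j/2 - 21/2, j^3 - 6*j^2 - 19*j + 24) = j + 3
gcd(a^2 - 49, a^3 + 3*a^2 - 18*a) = 1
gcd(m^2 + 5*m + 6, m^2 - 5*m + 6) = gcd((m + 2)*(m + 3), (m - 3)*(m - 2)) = 1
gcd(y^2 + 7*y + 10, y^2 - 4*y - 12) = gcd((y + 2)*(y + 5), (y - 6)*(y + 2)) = y + 2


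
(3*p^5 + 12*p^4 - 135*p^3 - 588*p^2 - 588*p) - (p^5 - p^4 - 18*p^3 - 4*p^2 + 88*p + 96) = 2*p^5 + 13*p^4 - 117*p^3 - 584*p^2 - 676*p - 96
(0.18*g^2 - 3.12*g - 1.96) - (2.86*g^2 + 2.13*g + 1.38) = -2.68*g^2 - 5.25*g - 3.34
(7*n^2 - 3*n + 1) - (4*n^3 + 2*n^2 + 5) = -4*n^3 + 5*n^2 - 3*n - 4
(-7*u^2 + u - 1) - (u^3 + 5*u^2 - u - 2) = -u^3 - 12*u^2 + 2*u + 1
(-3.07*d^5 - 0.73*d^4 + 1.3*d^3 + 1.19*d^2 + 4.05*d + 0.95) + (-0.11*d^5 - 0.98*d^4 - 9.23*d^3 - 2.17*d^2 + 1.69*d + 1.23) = -3.18*d^5 - 1.71*d^4 - 7.93*d^3 - 0.98*d^2 + 5.74*d + 2.18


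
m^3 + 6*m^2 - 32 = (m - 2)*(m + 4)^2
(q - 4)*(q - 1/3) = q^2 - 13*q/3 + 4/3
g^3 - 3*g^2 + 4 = (g - 2)^2*(g + 1)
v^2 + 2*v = v*(v + 2)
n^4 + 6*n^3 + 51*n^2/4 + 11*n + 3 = (n + 1/2)*(n + 3/2)*(n + 2)^2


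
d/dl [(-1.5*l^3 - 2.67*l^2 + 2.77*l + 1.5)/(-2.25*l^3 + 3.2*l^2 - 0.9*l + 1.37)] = (-10.8075*l^4 + 15.165*l^3 - 2.501*l^2 - 16.9158*l + 5.1449)/(5.0625*l^6 - 14.4*l^5 + 14.29*l^4 - 11.925*l^3 + 9.578*l^2 - 2.466*l + 1.8769)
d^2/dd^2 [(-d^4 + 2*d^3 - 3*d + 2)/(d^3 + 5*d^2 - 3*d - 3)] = 2*(-38*d^3 - 69*d^2 - 72*d - 75)/(d^6 + 18*d^5 + 117*d^4 + 324*d^3 + 351*d^2 + 162*d + 27)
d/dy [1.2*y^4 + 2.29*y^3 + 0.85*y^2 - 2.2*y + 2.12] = 4.8*y^3 + 6.87*y^2 + 1.7*y - 2.2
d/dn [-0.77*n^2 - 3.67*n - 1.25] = -1.54*n - 3.67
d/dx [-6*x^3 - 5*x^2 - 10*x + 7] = -18*x^2 - 10*x - 10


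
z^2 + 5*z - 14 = (z - 2)*(z + 7)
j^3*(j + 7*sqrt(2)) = j^4 + 7*sqrt(2)*j^3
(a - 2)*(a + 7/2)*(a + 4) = a^3 + 11*a^2/2 - a - 28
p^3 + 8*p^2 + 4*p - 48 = (p - 2)*(p + 4)*(p + 6)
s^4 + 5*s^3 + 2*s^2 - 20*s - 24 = (s - 2)*(s + 2)^2*(s + 3)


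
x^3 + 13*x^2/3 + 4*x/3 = x*(x + 1/3)*(x + 4)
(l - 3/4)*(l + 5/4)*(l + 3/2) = l^3 + 2*l^2 - 3*l/16 - 45/32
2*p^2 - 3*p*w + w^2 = (-2*p + w)*(-p + w)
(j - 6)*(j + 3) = j^2 - 3*j - 18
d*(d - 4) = d^2 - 4*d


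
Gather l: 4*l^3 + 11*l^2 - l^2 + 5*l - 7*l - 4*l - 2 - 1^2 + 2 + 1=4*l^3 + 10*l^2 - 6*l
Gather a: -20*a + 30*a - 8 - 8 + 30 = 10*a + 14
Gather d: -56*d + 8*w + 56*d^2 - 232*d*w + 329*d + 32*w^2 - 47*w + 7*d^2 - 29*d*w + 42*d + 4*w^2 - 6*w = 63*d^2 + d*(315 - 261*w) + 36*w^2 - 45*w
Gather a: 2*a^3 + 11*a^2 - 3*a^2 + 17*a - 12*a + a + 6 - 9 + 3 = 2*a^3 + 8*a^2 + 6*a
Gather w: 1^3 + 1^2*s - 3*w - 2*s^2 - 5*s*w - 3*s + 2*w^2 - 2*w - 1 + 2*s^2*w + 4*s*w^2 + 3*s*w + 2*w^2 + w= -2*s^2 - 2*s + w^2*(4*s + 4) + w*(2*s^2 - 2*s - 4)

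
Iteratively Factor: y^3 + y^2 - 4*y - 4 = (y + 1)*(y^2 - 4) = (y + 1)*(y + 2)*(y - 2)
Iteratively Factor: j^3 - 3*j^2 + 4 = (j - 2)*(j^2 - j - 2) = (j - 2)^2*(j + 1)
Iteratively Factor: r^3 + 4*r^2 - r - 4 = (r + 4)*(r^2 - 1) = (r + 1)*(r + 4)*(r - 1)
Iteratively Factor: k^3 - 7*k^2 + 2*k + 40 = (k + 2)*(k^2 - 9*k + 20) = (k - 4)*(k + 2)*(k - 5)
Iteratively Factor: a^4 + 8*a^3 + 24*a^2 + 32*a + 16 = (a + 2)*(a^3 + 6*a^2 + 12*a + 8) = (a + 2)^2*(a^2 + 4*a + 4) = (a + 2)^3*(a + 2)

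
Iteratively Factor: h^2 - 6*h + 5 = (h - 1)*(h - 5)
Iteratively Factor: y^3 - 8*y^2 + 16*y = (y)*(y^2 - 8*y + 16) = y*(y - 4)*(y - 4)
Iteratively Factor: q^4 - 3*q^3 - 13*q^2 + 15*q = (q - 5)*(q^3 + 2*q^2 - 3*q) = q*(q - 5)*(q^2 + 2*q - 3) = q*(q - 5)*(q + 3)*(q - 1)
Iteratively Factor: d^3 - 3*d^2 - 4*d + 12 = (d - 2)*(d^2 - d - 6) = (d - 2)*(d + 2)*(d - 3)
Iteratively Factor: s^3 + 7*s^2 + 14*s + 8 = (s + 2)*(s^2 + 5*s + 4) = (s + 1)*(s + 2)*(s + 4)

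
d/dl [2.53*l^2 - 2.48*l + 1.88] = 5.06*l - 2.48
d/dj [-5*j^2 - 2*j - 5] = -10*j - 2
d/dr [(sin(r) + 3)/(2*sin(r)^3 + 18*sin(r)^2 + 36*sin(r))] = -(sin(r) + 3)*cos(r)/((sin(r) + 6)^2*sin(r)^2)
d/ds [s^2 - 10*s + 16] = 2*s - 10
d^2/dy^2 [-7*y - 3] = 0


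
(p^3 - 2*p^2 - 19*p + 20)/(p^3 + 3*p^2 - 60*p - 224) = (p^2 - 6*p + 5)/(p^2 - p - 56)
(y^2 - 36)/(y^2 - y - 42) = (y - 6)/(y - 7)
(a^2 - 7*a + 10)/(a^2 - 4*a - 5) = (a - 2)/(a + 1)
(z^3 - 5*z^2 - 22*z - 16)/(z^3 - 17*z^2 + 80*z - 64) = (z^2 + 3*z + 2)/(z^2 - 9*z + 8)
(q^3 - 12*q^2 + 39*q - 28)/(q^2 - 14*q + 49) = (q^2 - 5*q + 4)/(q - 7)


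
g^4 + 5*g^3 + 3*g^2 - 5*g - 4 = (g - 1)*(g + 1)^2*(g + 4)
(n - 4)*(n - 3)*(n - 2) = n^3 - 9*n^2 + 26*n - 24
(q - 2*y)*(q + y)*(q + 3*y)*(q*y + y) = q^4*y + 2*q^3*y^2 + q^3*y - 5*q^2*y^3 + 2*q^2*y^2 - 6*q*y^4 - 5*q*y^3 - 6*y^4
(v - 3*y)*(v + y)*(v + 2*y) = v^3 - 7*v*y^2 - 6*y^3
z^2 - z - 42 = (z - 7)*(z + 6)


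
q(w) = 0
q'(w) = 0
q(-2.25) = 0.00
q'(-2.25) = 0.00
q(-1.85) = 0.00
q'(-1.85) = 0.00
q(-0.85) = 0.00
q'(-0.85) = 0.00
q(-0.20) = 0.00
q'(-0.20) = 0.00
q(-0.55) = 0.00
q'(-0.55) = 0.00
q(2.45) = 0.00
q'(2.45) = 0.00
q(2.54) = 0.00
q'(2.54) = 0.00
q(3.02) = 0.00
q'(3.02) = 0.00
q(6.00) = 0.00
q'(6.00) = 0.00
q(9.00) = 0.00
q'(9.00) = 0.00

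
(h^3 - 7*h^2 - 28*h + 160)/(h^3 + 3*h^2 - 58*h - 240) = (h - 4)/(h + 6)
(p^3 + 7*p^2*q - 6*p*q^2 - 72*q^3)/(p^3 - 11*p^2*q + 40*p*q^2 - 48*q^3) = (p^2 + 10*p*q + 24*q^2)/(p^2 - 8*p*q + 16*q^2)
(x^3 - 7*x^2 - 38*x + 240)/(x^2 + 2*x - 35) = (x^2 - 2*x - 48)/(x + 7)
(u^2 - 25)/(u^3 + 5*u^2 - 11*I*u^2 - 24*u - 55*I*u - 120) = (u - 5)/(u^2 - 11*I*u - 24)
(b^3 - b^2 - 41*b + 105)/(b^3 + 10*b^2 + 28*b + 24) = (b^3 - b^2 - 41*b + 105)/(b^3 + 10*b^2 + 28*b + 24)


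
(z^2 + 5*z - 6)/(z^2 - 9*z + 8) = (z + 6)/(z - 8)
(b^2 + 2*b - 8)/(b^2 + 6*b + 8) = (b - 2)/(b + 2)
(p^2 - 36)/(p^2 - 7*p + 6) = (p + 6)/(p - 1)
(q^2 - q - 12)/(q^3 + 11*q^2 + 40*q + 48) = (q - 4)/(q^2 + 8*q + 16)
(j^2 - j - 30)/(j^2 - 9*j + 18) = (j + 5)/(j - 3)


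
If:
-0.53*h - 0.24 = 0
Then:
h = -0.45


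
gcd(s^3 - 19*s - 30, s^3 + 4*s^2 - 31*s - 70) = s^2 - 3*s - 10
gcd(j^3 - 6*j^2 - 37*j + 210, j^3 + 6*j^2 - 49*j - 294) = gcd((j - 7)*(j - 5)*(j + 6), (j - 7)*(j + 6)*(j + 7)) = j^2 - j - 42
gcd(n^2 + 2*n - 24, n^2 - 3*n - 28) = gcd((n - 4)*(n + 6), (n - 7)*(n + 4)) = 1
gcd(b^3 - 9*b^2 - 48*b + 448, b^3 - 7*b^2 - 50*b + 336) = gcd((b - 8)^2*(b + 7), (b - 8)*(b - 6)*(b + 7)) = b^2 - b - 56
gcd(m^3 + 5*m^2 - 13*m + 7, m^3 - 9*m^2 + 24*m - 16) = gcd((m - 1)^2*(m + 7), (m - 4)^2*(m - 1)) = m - 1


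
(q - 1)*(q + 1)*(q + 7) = q^3 + 7*q^2 - q - 7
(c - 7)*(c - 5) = c^2 - 12*c + 35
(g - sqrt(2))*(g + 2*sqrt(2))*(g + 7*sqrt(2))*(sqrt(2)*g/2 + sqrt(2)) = sqrt(2)*g^4/2 + sqrt(2)*g^3 + 8*g^3 + 5*sqrt(2)*g^2 + 16*g^2 - 28*g + 10*sqrt(2)*g - 56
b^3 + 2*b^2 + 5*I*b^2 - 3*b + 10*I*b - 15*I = (b - 1)*(b + 3)*(b + 5*I)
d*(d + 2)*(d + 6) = d^3 + 8*d^2 + 12*d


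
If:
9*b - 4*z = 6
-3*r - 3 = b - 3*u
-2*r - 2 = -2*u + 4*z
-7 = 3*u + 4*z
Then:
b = 18/25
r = -56/15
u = -187/75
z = 3/25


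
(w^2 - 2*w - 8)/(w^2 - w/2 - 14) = 2*(w + 2)/(2*w + 7)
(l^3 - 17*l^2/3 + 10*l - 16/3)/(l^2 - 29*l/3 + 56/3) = (l^2 - 3*l + 2)/(l - 7)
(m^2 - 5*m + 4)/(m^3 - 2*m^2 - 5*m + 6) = (m - 4)/(m^2 - m - 6)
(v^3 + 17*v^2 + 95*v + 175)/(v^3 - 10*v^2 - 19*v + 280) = (v^2 + 12*v + 35)/(v^2 - 15*v + 56)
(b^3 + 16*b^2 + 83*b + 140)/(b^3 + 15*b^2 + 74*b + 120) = (b + 7)/(b + 6)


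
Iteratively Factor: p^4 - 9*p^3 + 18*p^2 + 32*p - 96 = (p + 2)*(p^3 - 11*p^2 + 40*p - 48) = (p - 4)*(p + 2)*(p^2 - 7*p + 12) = (p - 4)^2*(p + 2)*(p - 3)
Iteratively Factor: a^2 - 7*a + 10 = (a - 2)*(a - 5)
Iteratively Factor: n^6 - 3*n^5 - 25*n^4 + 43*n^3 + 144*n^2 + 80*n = (n - 5)*(n^5 + 2*n^4 - 15*n^3 - 32*n^2 - 16*n) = (n - 5)*(n - 4)*(n^4 + 6*n^3 + 9*n^2 + 4*n) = n*(n - 5)*(n - 4)*(n^3 + 6*n^2 + 9*n + 4) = n*(n - 5)*(n - 4)*(n + 1)*(n^2 + 5*n + 4) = n*(n - 5)*(n - 4)*(n + 1)^2*(n + 4)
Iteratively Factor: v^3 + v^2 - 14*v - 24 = (v + 3)*(v^2 - 2*v - 8) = (v + 2)*(v + 3)*(v - 4)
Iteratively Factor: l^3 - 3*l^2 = (l)*(l^2 - 3*l) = l^2*(l - 3)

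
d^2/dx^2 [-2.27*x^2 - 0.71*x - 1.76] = -4.54000000000000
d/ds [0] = 0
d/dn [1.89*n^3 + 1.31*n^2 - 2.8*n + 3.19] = 5.67*n^2 + 2.62*n - 2.8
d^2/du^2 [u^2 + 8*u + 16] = 2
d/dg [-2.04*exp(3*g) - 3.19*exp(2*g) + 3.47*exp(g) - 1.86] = (-6.12*exp(2*g) - 6.38*exp(g) + 3.47)*exp(g)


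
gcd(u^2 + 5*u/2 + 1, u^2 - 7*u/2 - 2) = u + 1/2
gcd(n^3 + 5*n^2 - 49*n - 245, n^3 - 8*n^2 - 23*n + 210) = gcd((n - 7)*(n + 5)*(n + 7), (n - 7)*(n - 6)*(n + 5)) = n^2 - 2*n - 35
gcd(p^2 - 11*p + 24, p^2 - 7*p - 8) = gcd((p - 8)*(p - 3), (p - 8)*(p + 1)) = p - 8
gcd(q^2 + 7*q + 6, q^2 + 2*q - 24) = q + 6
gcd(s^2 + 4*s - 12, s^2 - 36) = s + 6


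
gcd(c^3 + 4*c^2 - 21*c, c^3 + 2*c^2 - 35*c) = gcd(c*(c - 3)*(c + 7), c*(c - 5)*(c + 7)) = c^2 + 7*c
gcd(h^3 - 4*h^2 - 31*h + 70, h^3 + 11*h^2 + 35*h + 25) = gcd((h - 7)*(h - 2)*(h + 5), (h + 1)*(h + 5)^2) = h + 5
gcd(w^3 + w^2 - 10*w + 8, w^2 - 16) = w + 4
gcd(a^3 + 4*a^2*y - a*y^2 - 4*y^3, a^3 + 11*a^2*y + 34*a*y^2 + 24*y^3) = a^2 + 5*a*y + 4*y^2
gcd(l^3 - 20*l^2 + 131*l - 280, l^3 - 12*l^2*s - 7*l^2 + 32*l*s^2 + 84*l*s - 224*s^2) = l - 7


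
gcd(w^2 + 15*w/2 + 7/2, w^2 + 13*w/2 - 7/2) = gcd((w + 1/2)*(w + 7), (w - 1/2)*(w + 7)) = w + 7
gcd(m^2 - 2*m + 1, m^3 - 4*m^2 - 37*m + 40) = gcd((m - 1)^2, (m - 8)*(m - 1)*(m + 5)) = m - 1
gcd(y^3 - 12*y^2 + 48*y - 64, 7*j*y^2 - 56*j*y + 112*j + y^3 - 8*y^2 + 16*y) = y^2 - 8*y + 16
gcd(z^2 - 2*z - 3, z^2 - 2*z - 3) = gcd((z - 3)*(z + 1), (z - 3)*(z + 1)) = z^2 - 2*z - 3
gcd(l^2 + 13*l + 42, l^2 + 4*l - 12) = l + 6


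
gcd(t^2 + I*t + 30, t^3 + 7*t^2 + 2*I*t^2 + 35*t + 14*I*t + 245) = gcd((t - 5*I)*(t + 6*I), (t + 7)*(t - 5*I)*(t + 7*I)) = t - 5*I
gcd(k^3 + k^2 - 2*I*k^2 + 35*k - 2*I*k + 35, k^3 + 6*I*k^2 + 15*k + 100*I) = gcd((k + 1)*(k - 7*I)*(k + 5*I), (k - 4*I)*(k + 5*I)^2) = k + 5*I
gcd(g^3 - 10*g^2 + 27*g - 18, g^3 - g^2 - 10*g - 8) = 1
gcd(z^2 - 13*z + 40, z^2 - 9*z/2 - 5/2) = z - 5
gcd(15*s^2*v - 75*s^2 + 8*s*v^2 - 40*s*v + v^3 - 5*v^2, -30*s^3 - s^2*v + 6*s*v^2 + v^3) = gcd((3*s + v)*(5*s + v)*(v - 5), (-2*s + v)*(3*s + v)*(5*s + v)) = 15*s^2 + 8*s*v + v^2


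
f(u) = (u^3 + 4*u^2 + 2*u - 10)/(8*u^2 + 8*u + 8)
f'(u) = (-16*u - 8)*(u^3 + 4*u^2 + 2*u - 10)/(8*u^2 + 8*u + 8)^2 + (3*u^2 + 8*u + 2)/(8*u^2 + 8*u + 8) = (u^4 + 2*u^3 + 5*u^2 + 28*u + 12)/(8*(u^4 + 2*u^3 + 3*u^2 + 2*u + 1))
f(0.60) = -0.46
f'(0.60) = 1.01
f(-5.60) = -0.33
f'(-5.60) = 0.11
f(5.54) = 0.99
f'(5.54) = 0.14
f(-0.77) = -1.46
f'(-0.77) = -1.32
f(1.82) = 0.26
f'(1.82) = 0.34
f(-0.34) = -1.65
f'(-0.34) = 0.62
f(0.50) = -0.56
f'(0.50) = 1.12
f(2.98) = 0.56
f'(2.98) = 0.21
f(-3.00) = -0.12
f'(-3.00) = 0.00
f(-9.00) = -0.74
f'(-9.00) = 0.12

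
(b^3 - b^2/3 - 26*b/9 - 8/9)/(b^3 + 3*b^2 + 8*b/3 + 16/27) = 3*(b - 2)/(3*b + 4)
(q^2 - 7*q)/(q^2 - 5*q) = (q - 7)/(q - 5)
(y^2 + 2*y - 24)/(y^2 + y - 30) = (y - 4)/(y - 5)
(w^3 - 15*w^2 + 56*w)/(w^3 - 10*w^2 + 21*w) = (w - 8)/(w - 3)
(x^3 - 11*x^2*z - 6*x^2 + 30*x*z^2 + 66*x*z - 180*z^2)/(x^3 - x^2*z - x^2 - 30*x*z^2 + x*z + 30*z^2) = (x^2 - 5*x*z - 6*x + 30*z)/(x^2 + 5*x*z - x - 5*z)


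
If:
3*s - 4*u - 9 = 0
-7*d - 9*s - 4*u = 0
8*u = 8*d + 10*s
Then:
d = -63/17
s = 99/34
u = -9/136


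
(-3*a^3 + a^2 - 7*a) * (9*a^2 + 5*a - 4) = -27*a^5 - 6*a^4 - 46*a^3 - 39*a^2 + 28*a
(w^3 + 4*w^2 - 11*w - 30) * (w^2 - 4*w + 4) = w^5 - 23*w^3 + 30*w^2 + 76*w - 120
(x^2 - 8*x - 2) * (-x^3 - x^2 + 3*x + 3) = -x^5 + 7*x^4 + 13*x^3 - 19*x^2 - 30*x - 6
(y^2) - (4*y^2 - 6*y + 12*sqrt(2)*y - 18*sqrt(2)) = -3*y^2 - 12*sqrt(2)*y + 6*y + 18*sqrt(2)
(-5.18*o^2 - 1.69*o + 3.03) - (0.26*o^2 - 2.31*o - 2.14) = -5.44*o^2 + 0.62*o + 5.17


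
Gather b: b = b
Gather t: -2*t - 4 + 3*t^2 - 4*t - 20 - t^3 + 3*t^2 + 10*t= -t^3 + 6*t^2 + 4*t - 24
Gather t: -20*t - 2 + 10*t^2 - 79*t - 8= 10*t^2 - 99*t - 10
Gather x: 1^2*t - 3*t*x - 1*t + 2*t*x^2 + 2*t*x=2*t*x^2 - t*x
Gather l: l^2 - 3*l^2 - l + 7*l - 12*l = -2*l^2 - 6*l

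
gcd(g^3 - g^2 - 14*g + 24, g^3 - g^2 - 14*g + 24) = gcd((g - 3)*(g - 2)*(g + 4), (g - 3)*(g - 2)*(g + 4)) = g^3 - g^2 - 14*g + 24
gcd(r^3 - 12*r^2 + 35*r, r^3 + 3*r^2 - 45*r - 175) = r - 7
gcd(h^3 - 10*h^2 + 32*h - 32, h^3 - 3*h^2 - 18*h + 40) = h - 2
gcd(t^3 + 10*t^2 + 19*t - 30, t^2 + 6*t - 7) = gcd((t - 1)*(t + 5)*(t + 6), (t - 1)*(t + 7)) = t - 1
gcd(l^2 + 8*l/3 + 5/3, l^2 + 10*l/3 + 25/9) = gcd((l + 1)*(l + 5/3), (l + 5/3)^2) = l + 5/3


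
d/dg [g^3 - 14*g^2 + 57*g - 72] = 3*g^2 - 28*g + 57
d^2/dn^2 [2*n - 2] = 0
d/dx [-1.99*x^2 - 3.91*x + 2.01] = -3.98*x - 3.91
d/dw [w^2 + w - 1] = 2*w + 1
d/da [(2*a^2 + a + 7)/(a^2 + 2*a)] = (3*a^2 - 14*a - 14)/(a^2*(a^2 + 4*a + 4))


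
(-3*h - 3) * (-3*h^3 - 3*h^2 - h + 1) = 9*h^4 + 18*h^3 + 12*h^2 - 3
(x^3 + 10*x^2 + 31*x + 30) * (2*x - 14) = 2*x^4 + 6*x^3 - 78*x^2 - 374*x - 420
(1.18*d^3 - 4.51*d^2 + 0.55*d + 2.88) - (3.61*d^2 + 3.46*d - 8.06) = 1.18*d^3 - 8.12*d^2 - 2.91*d + 10.94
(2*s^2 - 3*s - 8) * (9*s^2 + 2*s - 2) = 18*s^4 - 23*s^3 - 82*s^2 - 10*s + 16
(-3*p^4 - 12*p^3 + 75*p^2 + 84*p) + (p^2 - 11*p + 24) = -3*p^4 - 12*p^3 + 76*p^2 + 73*p + 24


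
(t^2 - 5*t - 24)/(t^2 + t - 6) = (t - 8)/(t - 2)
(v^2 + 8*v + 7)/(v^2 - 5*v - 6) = (v + 7)/(v - 6)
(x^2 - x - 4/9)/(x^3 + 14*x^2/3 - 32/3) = (x + 1/3)/(x^2 + 6*x + 8)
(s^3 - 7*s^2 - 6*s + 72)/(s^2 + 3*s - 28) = (s^2 - 3*s - 18)/(s + 7)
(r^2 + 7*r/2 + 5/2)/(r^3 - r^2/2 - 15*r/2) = (r + 1)/(r*(r - 3))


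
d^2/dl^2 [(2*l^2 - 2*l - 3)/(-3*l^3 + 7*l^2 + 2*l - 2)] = 6*(-6*l^6 + 18*l^5 - 94*l^3 + 77*l^2 + 52*l + 18)/(27*l^9 - 189*l^8 + 387*l^7 - 37*l^6 - 510*l^5 + 138*l^4 + 196*l^3 - 60*l^2 - 24*l + 8)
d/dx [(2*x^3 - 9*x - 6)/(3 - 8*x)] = (-32*x^3 + 18*x^2 - 75)/(64*x^2 - 48*x + 9)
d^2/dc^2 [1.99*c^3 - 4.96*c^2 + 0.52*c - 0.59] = 11.94*c - 9.92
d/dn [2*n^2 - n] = 4*n - 1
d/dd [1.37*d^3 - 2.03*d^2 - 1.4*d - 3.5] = 4.11*d^2 - 4.06*d - 1.4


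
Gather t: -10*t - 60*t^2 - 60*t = -60*t^2 - 70*t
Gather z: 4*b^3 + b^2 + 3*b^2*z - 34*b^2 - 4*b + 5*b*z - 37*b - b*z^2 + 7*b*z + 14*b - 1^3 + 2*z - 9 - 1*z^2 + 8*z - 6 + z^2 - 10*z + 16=4*b^3 - 33*b^2 - b*z^2 - 27*b + z*(3*b^2 + 12*b)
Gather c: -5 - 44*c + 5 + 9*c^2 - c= 9*c^2 - 45*c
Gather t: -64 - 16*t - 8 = -16*t - 72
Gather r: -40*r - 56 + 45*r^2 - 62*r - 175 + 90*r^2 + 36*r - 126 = 135*r^2 - 66*r - 357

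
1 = 1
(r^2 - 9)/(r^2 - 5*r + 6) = (r + 3)/(r - 2)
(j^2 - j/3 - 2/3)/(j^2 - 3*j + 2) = (j + 2/3)/(j - 2)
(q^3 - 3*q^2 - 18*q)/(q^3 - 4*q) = (q^2 - 3*q - 18)/(q^2 - 4)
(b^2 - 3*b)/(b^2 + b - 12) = b/(b + 4)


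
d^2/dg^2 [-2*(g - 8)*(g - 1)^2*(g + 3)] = -24*g^2 + 84*g + 52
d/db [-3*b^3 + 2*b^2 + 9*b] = -9*b^2 + 4*b + 9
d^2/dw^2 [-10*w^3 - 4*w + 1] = -60*w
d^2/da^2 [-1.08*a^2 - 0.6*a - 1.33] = -2.16000000000000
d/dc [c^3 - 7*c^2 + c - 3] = 3*c^2 - 14*c + 1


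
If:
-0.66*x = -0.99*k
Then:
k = 0.666666666666667*x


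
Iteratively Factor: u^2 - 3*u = (u)*(u - 3)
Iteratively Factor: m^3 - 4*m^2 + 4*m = (m - 2)*(m^2 - 2*m) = (m - 2)^2*(m)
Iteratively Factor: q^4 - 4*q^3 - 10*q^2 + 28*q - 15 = (q - 5)*(q^3 + q^2 - 5*q + 3) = (q - 5)*(q - 1)*(q^2 + 2*q - 3) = (q - 5)*(q - 1)^2*(q + 3)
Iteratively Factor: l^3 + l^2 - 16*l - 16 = (l + 1)*(l^2 - 16) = (l - 4)*(l + 1)*(l + 4)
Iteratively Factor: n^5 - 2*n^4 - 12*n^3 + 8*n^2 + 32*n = (n - 4)*(n^4 + 2*n^3 - 4*n^2 - 8*n) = (n - 4)*(n + 2)*(n^3 - 4*n) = (n - 4)*(n - 2)*(n + 2)*(n^2 + 2*n) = (n - 4)*(n - 2)*(n + 2)^2*(n)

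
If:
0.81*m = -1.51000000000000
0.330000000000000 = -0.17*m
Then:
No Solution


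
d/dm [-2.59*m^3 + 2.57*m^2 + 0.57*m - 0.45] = -7.77*m^2 + 5.14*m + 0.57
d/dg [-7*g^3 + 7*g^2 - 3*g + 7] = -21*g^2 + 14*g - 3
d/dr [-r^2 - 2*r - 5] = -2*r - 2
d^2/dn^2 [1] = 0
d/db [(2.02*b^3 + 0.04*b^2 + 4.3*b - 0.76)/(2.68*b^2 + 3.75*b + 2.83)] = (5.4136*b^4 + 15.15*b^3 + 5.7758*b^2 + 4.3*b + 15.019)/(7.1824*b^4 + 20.1*b^3 + 29.2313*b^2 + 21.225*b + 8.0089)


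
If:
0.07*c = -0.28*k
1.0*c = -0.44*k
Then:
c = 0.00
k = 0.00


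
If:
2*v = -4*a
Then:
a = -v/2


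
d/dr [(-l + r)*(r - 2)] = -l + 2*r - 2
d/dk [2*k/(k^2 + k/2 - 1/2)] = 4*(2*k^2 - k*(4*k + 1) + k - 1)/(2*k^2 + k - 1)^2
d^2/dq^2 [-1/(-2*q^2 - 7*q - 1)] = 2*(-4*q^2 - 14*q + (4*q + 7)^2 - 2)/(2*q^2 + 7*q + 1)^3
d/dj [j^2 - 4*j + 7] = 2*j - 4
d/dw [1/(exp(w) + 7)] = -exp(w)/(exp(w) + 7)^2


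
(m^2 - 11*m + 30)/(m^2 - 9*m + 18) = (m - 5)/(m - 3)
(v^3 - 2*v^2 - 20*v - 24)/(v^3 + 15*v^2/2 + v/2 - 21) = 2*(v^2 - 4*v - 12)/(2*v^2 + 11*v - 21)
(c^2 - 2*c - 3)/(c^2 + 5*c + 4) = (c - 3)/(c + 4)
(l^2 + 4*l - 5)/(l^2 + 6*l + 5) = (l - 1)/(l + 1)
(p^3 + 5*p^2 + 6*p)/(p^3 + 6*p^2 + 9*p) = (p + 2)/(p + 3)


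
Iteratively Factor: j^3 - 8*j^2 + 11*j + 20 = (j - 4)*(j^2 - 4*j - 5) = (j - 5)*(j - 4)*(j + 1)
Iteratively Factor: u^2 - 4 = (u - 2)*(u + 2)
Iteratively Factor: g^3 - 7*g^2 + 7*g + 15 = (g - 5)*(g^2 - 2*g - 3) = (g - 5)*(g + 1)*(g - 3)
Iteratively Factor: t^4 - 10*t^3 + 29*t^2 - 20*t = (t - 1)*(t^3 - 9*t^2 + 20*t) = (t - 5)*(t - 1)*(t^2 - 4*t) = t*(t - 5)*(t - 1)*(t - 4)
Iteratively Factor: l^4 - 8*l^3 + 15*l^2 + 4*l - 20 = (l - 2)*(l^3 - 6*l^2 + 3*l + 10) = (l - 5)*(l - 2)*(l^2 - l - 2) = (l - 5)*(l - 2)*(l + 1)*(l - 2)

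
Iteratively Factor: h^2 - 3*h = (h)*(h - 3)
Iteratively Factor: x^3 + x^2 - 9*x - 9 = (x + 1)*(x^2 - 9) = (x - 3)*(x + 1)*(x + 3)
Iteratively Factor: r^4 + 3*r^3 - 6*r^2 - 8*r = (r)*(r^3 + 3*r^2 - 6*r - 8) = r*(r + 1)*(r^2 + 2*r - 8) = r*(r - 2)*(r + 1)*(r + 4)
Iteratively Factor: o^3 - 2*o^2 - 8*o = (o)*(o^2 - 2*o - 8) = o*(o + 2)*(o - 4)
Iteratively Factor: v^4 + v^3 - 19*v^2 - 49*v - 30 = (v - 5)*(v^3 + 6*v^2 + 11*v + 6) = (v - 5)*(v + 3)*(v^2 + 3*v + 2) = (v - 5)*(v + 2)*(v + 3)*(v + 1)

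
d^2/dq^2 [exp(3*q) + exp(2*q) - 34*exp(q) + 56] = (9*exp(2*q) + 4*exp(q) - 34)*exp(q)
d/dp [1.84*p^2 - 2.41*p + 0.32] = 3.68*p - 2.41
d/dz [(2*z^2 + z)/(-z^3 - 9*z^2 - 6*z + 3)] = (2*z^4 + 2*z^3 - 3*z^2 + 12*z + 3)/(z^6 + 18*z^5 + 93*z^4 + 102*z^3 - 18*z^2 - 36*z + 9)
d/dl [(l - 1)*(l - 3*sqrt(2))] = 2*l - 3*sqrt(2) - 1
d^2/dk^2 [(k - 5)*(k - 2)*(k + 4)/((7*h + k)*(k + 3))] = 2*((7*h + k)^2*(k - 5)*(k - 2)*(k + 4) + 3*(7*h + k)^2*(k - 1)*(k + 3)^2 - (7*h + k)^2*(k + 3)*((k - 5)*(k - 2) + (k - 5)*(k + 4) + (k - 2)*(k + 4)) + (7*h + k)*(k - 5)*(k - 2)*(k + 3)*(k + 4) - (7*h + k)*(k + 3)^2*((k - 5)*(k - 2) + (k - 5)*(k + 4) + (k - 2)*(k + 4)) + (k - 5)*(k - 2)*(k + 3)^2*(k + 4))/((7*h + k)^3*(k + 3)^3)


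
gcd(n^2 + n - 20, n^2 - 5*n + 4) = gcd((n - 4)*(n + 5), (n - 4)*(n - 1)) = n - 4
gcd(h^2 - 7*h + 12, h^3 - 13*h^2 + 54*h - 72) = h^2 - 7*h + 12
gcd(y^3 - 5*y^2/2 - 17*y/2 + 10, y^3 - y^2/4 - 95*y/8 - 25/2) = y^2 - 3*y/2 - 10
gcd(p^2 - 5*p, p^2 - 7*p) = p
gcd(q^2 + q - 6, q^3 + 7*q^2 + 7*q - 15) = q + 3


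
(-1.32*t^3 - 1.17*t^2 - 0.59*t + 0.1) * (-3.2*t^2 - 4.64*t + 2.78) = 4.224*t^5 + 9.8688*t^4 + 3.6472*t^3 - 0.835*t^2 - 2.1042*t + 0.278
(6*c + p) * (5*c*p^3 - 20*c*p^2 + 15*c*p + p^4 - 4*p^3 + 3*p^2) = 30*c^2*p^3 - 120*c^2*p^2 + 90*c^2*p + 11*c*p^4 - 44*c*p^3 + 33*c*p^2 + p^5 - 4*p^4 + 3*p^3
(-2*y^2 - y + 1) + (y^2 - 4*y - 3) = -y^2 - 5*y - 2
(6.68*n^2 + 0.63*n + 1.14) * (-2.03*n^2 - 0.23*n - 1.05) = -13.5604*n^4 - 2.8153*n^3 - 9.4731*n^2 - 0.9237*n - 1.197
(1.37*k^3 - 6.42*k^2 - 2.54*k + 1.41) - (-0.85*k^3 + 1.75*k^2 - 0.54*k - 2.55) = 2.22*k^3 - 8.17*k^2 - 2.0*k + 3.96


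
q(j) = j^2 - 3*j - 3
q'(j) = 2*j - 3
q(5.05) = 7.35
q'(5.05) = 7.10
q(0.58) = -4.40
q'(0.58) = -1.84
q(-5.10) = 38.31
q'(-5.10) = -13.20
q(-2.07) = 7.49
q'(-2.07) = -7.14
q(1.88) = -5.11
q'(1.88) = 0.76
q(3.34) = -1.86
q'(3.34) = 3.68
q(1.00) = -5.00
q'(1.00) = -1.00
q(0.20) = -3.56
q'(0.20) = -2.60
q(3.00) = -3.00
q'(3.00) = 3.00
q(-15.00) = 267.00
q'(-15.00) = -33.00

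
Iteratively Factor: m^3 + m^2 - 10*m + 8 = (m - 1)*(m^2 + 2*m - 8) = (m - 2)*(m - 1)*(m + 4)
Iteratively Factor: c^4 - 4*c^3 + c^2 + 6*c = (c + 1)*(c^3 - 5*c^2 + 6*c) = (c - 2)*(c + 1)*(c^2 - 3*c) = c*(c - 2)*(c + 1)*(c - 3)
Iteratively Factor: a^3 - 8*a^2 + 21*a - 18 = (a - 3)*(a^2 - 5*a + 6) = (a - 3)*(a - 2)*(a - 3)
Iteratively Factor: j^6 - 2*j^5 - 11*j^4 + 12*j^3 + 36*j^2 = (j - 3)*(j^5 + j^4 - 8*j^3 - 12*j^2) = (j - 3)*(j + 2)*(j^4 - j^3 - 6*j^2) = j*(j - 3)*(j + 2)*(j^3 - j^2 - 6*j) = j*(j - 3)*(j + 2)^2*(j^2 - 3*j) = j^2*(j - 3)*(j + 2)^2*(j - 3)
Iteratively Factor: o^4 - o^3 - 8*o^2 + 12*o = (o + 3)*(o^3 - 4*o^2 + 4*o) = o*(o + 3)*(o^2 - 4*o + 4) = o*(o - 2)*(o + 3)*(o - 2)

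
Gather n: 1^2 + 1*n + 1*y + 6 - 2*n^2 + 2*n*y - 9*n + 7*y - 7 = -2*n^2 + n*(2*y - 8) + 8*y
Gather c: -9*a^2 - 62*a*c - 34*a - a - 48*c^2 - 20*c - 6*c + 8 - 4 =-9*a^2 - 35*a - 48*c^2 + c*(-62*a - 26) + 4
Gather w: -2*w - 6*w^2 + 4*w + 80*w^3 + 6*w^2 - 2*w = 80*w^3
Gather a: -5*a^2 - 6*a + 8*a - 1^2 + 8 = -5*a^2 + 2*a + 7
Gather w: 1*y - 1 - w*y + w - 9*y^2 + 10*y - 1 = w*(1 - y) - 9*y^2 + 11*y - 2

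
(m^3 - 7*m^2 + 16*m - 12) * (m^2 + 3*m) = m^5 - 4*m^4 - 5*m^3 + 36*m^2 - 36*m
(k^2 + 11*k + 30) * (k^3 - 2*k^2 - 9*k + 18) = k^5 + 9*k^4 - k^3 - 141*k^2 - 72*k + 540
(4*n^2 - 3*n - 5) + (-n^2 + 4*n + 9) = 3*n^2 + n + 4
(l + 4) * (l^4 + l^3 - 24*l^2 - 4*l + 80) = l^5 + 5*l^4 - 20*l^3 - 100*l^2 + 64*l + 320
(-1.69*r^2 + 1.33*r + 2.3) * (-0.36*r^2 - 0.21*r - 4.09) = 0.6084*r^4 - 0.1239*r^3 + 5.8048*r^2 - 5.9227*r - 9.407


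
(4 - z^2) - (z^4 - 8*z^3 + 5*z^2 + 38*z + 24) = -z^4 + 8*z^3 - 6*z^2 - 38*z - 20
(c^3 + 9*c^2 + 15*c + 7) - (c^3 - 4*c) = 9*c^2 + 19*c + 7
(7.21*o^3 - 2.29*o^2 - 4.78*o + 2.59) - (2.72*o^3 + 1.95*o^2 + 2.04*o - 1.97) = 4.49*o^3 - 4.24*o^2 - 6.82*o + 4.56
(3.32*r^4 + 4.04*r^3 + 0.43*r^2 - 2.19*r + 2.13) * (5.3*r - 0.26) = 17.596*r^5 + 20.5488*r^4 + 1.2286*r^3 - 11.7188*r^2 + 11.8584*r - 0.5538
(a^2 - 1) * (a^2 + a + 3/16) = a^4 + a^3 - 13*a^2/16 - a - 3/16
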